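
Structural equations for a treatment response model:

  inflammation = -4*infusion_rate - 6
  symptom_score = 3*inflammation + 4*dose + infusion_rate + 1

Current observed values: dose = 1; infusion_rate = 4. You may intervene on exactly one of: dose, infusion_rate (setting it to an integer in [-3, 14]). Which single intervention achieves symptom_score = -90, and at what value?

Intervening on dose: symptom_score = 4*dose - 61. Reaching -90 requires dose = -29/4, not an integer.
Intervening on infusion_rate: with other inputs at their observed values, symptom_score = -11*infusion_rate - 13. Solving for -90 gives infusion_rate = 7, within [-3, 14].

set infusion_rate = 7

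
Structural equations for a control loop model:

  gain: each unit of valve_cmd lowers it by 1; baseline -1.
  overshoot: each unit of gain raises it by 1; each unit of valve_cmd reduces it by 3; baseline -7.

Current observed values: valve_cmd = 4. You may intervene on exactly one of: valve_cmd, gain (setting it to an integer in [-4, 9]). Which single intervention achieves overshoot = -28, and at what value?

set valve_cmd = 5

Intervening on valve_cmd: with other inputs at their observed values, overshoot = -4*valve_cmd - 8. Solving for -28 gives valve_cmd = 5, within [-4, 9].
Intervening on gain: overshoot = gain - 19. Reaching -28 requires gain = -9, outside [-4, 9].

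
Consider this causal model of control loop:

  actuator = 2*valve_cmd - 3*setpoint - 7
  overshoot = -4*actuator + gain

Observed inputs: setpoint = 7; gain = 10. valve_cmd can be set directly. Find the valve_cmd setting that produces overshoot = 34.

valve_cmd = 11

Substituting into the actuator equation gives actuator = 2*valve_cmd - 28.
So overshoot = -8*valve_cmd + 122.
Solve -8*valve_cmd + 122 = 34: valve_cmd = (34 - 122) / -8 = 11.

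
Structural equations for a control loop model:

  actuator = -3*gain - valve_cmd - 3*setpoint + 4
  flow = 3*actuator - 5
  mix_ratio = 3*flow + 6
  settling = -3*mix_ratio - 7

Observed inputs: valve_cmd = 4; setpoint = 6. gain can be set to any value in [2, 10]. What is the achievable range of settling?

Substituting into the actuator equation gives actuator = -3*gain - 18.
So flow = -9*gain - 59.
Substituting into the mix_ratio equation gives mix_ratio = -27*gain - 171.
Substituting into the settling equation gives settling = 81*gain + 506.
Linear in gain, so extremes are at the endpoints: gain = 2 gives settling = 668; gain = 10 gives settling = 1316.

668 to 1316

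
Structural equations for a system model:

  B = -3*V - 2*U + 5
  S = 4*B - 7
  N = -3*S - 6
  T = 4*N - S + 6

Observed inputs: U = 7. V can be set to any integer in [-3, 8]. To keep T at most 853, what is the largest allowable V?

V = 2

Substituting into the B equation gives B = -3*V - 9.
Substituting into the S equation gives S = -12*V - 43.
This gives N = 36*V + 123.
Substituting into the T equation gives T = 156*V + 541.
Require 156*V + 541 ≤ 853, so V ≤ 2.
The largest integer in [-3, 8] satisfying this is 2.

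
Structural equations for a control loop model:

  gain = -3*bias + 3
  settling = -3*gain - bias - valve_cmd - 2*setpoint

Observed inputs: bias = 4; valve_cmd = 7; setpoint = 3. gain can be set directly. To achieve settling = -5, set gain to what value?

Intervening on gain fixes its value directly, overriding its dependence on bias.
Substituting into the settling equation gives settling = -3*gain - 17.
Solve -3*gain - 17 = -5: gain = (-5 + 17) / -3 = -4.

gain = -4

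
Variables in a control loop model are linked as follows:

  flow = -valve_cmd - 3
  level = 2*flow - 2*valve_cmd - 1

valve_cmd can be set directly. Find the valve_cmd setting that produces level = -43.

valve_cmd = 9

Substituting into the level equation gives level = -4*valve_cmd - 7.
Solve -4*valve_cmd - 7 = -43: valve_cmd = (-43 + 7) / -4 = 9.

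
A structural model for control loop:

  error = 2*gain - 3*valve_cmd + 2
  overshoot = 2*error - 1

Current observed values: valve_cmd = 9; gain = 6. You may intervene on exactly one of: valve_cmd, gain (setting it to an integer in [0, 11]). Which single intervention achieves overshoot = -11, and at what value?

set gain = 10

Intervening on valve_cmd: overshoot = -6*valve_cmd + 27. Reaching -11 requires valve_cmd = 19/3, not an integer.
Intervening on gain: with other inputs at their observed values, overshoot = 4*gain - 51. Solving for -11 gives gain = 10, within [0, 11].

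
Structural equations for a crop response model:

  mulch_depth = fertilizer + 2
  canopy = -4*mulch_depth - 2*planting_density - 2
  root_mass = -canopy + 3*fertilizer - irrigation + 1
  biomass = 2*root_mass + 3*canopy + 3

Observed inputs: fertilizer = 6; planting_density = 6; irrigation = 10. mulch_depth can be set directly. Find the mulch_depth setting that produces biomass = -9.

Intervening on mulch_depth fixes its value directly, overriding its dependence on fertilizer.
Substituting into the canopy equation gives canopy = -4*mulch_depth - 14.
Substituting into the root_mass equation gives root_mass = 4*mulch_depth + 23.
biomass becomes -4*mulch_depth + 7.
Solve -4*mulch_depth + 7 = -9: mulch_depth = (-9 - 7) / -4 = 4.

mulch_depth = 4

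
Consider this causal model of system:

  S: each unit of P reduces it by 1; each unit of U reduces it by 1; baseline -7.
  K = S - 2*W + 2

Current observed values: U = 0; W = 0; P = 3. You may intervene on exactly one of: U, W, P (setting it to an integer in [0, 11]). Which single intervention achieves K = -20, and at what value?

set W = 6

Intervening on U: K = -U - 8. Reaching -20 requires U = 12, outside [0, 11].
Intervening on W: with other inputs at their observed values, K = -2*W - 8. Solving for -20 gives W = 6, within [0, 11].
Intervening on P: K = -P - 5. Reaching -20 requires P = 15, outside [0, 11].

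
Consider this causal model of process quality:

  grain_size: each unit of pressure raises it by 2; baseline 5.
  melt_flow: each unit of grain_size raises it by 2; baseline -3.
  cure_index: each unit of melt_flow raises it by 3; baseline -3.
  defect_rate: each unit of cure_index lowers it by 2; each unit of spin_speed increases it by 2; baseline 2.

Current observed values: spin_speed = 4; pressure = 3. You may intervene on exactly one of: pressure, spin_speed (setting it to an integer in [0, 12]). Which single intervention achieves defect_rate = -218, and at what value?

set pressure = 8

Intervening on pressure: with other inputs at their observed values, defect_rate = -24*pressure - 26. Solving for -218 gives pressure = 8, within [0, 12].
Intervening on spin_speed: defect_rate = 2*spin_speed - 106. Reaching -218 requires spin_speed = -56, outside [0, 12].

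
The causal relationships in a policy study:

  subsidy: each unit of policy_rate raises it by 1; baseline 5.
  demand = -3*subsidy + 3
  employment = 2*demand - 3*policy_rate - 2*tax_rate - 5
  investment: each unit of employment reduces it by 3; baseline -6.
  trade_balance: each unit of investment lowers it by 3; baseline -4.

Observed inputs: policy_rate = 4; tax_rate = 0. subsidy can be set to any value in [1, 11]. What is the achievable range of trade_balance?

-679 to -139

Intervening on subsidy fixes its value directly, overriding its dependence on policy_rate.
Substituting into the employment equation gives employment = -6*subsidy - 11.
So investment = 18*subsidy + 27.
Substituting into the trade_balance equation gives trade_balance = -54*subsidy - 85.
Linear in subsidy, so extremes are at the endpoints: subsidy = 1 gives trade_balance = -139; subsidy = 11 gives trade_balance = -679.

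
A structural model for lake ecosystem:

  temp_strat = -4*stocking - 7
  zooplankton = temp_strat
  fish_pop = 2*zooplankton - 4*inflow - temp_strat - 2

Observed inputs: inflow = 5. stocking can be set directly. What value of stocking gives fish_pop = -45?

Substituting into the zooplankton equation gives zooplankton = -4*stocking - 7.
So fish_pop = -4*stocking - 29.
Solve -4*stocking - 29 = -45: stocking = (-45 + 29) / -4 = 4.

stocking = 4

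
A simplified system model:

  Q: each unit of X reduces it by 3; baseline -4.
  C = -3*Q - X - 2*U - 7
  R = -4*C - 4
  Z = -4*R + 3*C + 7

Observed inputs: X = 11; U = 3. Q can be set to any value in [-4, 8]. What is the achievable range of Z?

Intervening on Q fixes its value directly, overriding its dependence on X.
Substituting into the C equation gives C = -3*Q - 24.
Substituting into the R equation gives R = 12*Q + 92.
So Z = -57*Q - 433.
Linear in Q, so extremes are at the endpoints: Q = -4 gives Z = -205; Q = 8 gives Z = -889.

-889 to -205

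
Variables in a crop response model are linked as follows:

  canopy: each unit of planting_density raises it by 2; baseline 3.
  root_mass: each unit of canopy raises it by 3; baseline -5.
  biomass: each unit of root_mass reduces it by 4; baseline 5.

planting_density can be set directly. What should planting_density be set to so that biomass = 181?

Substituting into the root_mass equation gives root_mass = 6*planting_density + 4.
Substituting into the biomass equation gives biomass = -24*planting_density - 11.
Solve -24*planting_density - 11 = 181: planting_density = (181 + 11) / -24 = -8.

planting_density = -8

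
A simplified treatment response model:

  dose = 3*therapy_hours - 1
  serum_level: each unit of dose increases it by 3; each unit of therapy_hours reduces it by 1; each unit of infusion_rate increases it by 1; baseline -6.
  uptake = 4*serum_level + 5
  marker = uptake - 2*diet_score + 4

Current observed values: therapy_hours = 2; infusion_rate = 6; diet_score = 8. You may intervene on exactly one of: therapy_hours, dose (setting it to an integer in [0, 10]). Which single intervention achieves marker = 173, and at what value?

set therapy_hours = 6

Intervening on therapy_hours: with other inputs at their observed values, marker = 32*therapy_hours - 19. Solving for 173 gives therapy_hours = 6, within [0, 10].
Intervening on dose: marker = 12*dose - 15. Reaching 173 requires dose = 47/3, not an integer.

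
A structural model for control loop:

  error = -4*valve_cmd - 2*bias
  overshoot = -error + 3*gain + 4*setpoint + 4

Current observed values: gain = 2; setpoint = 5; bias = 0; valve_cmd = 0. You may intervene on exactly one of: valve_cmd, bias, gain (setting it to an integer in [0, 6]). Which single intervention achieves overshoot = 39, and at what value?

set gain = 5

Intervening on valve_cmd: overshoot = 4*valve_cmd + 30. Reaching 39 requires valve_cmd = 9/4, not an integer.
Intervening on bias: overshoot = 2*bias + 30. Reaching 39 requires bias = 9/2, not an integer.
Intervening on gain: with other inputs at their observed values, overshoot = 3*gain + 24. Solving for 39 gives gain = 5, within [0, 6].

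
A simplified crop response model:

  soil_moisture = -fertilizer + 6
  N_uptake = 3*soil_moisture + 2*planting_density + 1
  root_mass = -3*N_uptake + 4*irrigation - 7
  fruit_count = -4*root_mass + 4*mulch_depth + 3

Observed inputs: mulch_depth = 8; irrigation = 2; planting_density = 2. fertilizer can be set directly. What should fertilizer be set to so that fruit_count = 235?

Substituting into the N_uptake equation gives N_uptake = -3*fertilizer + 23.
Substituting into the root_mass equation gives root_mass = 9*fertilizer - 68.
So fruit_count = -36*fertilizer + 307.
Solve -36*fertilizer + 307 = 235: fertilizer = (235 - 307) / -36 = 2.

fertilizer = 2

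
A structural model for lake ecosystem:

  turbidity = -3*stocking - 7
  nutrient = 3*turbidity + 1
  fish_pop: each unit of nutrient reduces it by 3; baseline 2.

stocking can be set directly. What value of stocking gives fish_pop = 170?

Substituting into the nutrient equation gives nutrient = -9*stocking - 20.
fish_pop becomes 27*stocking + 62.
Solve 27*stocking + 62 = 170: stocking = (170 - 62) / 27 = 4.

stocking = 4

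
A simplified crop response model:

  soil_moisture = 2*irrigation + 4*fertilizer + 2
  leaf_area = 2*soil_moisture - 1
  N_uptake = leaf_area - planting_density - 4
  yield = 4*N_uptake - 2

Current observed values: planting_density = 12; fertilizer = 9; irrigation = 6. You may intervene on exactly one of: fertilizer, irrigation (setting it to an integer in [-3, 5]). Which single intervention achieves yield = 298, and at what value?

Intervening on fertilizer: yield = 32*fertilizer + 42. Reaching 298 requires fertilizer = 8, outside [-3, 5].
Intervening on irrigation: with other inputs at their observed values, yield = 16*irrigation + 234. Solving for 298 gives irrigation = 4, within [-3, 5].

set irrigation = 4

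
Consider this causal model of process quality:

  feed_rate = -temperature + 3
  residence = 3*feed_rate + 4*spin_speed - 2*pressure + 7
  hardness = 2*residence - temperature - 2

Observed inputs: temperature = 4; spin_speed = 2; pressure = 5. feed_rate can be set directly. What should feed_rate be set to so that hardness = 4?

feed_rate = 0

Intervening on feed_rate fixes its value directly, overriding its dependence on temperature.
Substituting into the residence equation gives residence = 3*feed_rate + 5.
Substituting into the hardness equation gives hardness = 6*feed_rate + 4.
Solve 6*feed_rate + 4 = 4: feed_rate = (4 - 4) / 6 = 0.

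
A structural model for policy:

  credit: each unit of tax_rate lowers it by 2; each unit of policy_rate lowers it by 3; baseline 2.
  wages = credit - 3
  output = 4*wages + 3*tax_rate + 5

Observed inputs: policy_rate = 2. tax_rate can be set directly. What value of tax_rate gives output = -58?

Substituting into the credit equation gives credit = -2*tax_rate - 4.
So wages = -2*tax_rate - 7.
output becomes -5*tax_rate - 23.
Solve -5*tax_rate - 23 = -58: tax_rate = (-58 + 23) / -5 = 7.

tax_rate = 7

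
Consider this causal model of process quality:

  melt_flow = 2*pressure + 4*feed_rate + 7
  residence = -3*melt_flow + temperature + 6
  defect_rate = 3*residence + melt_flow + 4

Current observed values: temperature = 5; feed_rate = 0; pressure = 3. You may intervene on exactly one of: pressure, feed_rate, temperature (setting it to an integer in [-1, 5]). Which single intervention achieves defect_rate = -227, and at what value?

Intervening on pressure: defect_rate = -16*pressure - 19. Reaching -227 requires pressure = 13, outside [-1, 5].
Intervening on feed_rate: with other inputs at their observed values, defect_rate = -32*feed_rate - 67. Solving for -227 gives feed_rate = 5, within [-1, 5].
Intervening on temperature: defect_rate = 3*temperature - 82. Reaching -227 requires temperature = -145/3, not an integer.

set feed_rate = 5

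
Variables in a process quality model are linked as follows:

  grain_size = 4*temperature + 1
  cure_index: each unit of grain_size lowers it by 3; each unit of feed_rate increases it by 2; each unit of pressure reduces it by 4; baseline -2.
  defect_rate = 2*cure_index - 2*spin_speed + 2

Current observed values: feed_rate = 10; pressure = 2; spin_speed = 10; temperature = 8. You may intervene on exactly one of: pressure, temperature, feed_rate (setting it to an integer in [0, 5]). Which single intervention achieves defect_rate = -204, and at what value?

Intervening on pressure: with other inputs at their observed values, defect_rate = -8*pressure - 180. Solving for -204 gives pressure = 3, within [0, 5].
Intervening on temperature: defect_rate = -24*temperature - 4. Reaching -204 requires temperature = 25/3, not an integer.
Intervening on feed_rate: defect_rate = 4*feed_rate - 236. Reaching -204 requires feed_rate = 8, outside [0, 5].

set pressure = 3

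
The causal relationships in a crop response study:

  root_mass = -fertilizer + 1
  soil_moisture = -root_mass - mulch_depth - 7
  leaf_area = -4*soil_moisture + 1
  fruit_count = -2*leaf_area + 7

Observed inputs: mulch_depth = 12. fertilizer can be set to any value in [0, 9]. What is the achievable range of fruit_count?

-155 to -83

Substituting into the soil_moisture equation gives soil_moisture = fertilizer - 20.
Substituting into the leaf_area equation gives leaf_area = -4*fertilizer + 81.
This gives fruit_count = 8*fertilizer - 155.
Linear in fertilizer, so extremes are at the endpoints: fertilizer = 0 gives fruit_count = -155; fertilizer = 9 gives fruit_count = -83.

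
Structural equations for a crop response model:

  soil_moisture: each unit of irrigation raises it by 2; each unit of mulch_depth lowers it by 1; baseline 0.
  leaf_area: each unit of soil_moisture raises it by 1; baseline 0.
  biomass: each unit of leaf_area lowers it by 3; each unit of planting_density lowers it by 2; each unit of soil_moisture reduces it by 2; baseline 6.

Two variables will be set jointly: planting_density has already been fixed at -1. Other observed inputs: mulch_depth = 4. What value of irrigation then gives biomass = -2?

irrigation = 3

With planting_density held at -1:
Substituting into the soil_moisture equation gives soil_moisture = 2*irrigation - 4.
So leaf_area = 2*irrigation - 4.
Substituting into the biomass equation gives biomass = -10*irrigation + 28.
Solve -10*irrigation + 28 = -2: irrigation = (-2 - 28) / -10 = 3.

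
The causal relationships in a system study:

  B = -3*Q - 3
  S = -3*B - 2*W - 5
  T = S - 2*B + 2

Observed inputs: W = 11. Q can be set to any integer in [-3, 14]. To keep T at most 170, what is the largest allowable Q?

Q = 12

Substituting into the S equation gives S = 9*Q - 18.
T becomes 15*Q - 10.
Require 15*Q - 10 ≤ 170, so Q ≤ 12.
The largest integer in [-3, 14] satisfying this is 12.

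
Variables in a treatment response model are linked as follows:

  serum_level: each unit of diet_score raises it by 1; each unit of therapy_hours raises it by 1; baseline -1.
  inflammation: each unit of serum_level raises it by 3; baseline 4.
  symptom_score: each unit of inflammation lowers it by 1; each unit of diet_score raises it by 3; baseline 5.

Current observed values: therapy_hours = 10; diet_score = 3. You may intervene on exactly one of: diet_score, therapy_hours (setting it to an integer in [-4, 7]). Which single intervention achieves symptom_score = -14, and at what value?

set therapy_hours = 6

Intervening on diet_score: the paths from diet_score to symptom_score cancel (net effect zero), leaving symptom_score = -26; -14 is unreachable this way.
Intervening on therapy_hours: with other inputs at their observed values, symptom_score = -3*therapy_hours + 4. Solving for -14 gives therapy_hours = 6, within [-4, 7].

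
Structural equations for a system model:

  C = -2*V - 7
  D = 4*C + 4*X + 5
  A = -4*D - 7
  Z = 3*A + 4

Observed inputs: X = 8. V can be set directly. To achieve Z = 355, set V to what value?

V = 5

Substituting into the D equation gives D = -8*V + 9.
Substituting into the A equation gives A = 32*V - 43.
So Z = 96*V - 125.
Solve 96*V - 125 = 355: V = (355 + 125) / 96 = 5.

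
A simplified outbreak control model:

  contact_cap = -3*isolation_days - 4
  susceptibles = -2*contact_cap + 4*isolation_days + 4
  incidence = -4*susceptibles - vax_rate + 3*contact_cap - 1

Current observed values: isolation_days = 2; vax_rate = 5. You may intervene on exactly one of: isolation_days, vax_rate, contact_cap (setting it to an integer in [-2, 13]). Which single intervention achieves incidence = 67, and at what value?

set contact_cap = 11

Intervening on isolation_days: incidence = -49*isolation_days - 66. Reaching 67 requires isolation_days = -19/7, not an integer.
Intervening on vax_rate: incidence = -vax_rate - 159. Reaching 67 requires vax_rate = -226, outside [-2, 13].
Intervening on contact_cap: with other inputs at their observed values, incidence = 11*contact_cap - 54. Solving for 67 gives contact_cap = 11, within [-2, 13].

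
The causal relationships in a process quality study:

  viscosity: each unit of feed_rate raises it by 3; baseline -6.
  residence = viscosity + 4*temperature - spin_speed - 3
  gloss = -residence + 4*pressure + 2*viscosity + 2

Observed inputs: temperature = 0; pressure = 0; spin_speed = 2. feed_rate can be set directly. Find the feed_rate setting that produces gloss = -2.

feed_rate = -1

Substituting into the residence equation gives residence = 3*feed_rate - 11.
Substituting into the gloss equation gives gloss = 3*feed_rate + 1.
Solve 3*feed_rate + 1 = -2: feed_rate = (-2 - 1) / 3 = -1.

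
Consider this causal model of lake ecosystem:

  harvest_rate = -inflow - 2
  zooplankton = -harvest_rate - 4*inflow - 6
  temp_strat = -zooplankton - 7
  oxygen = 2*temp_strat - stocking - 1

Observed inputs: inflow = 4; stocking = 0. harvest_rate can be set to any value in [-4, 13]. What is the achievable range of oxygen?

21 to 55

Intervening on harvest_rate fixes its value directly, overriding its dependence on inflow.
Substituting into the zooplankton equation gives zooplankton = -harvest_rate - 22.
Substituting into the temp_strat equation gives temp_strat = harvest_rate + 15.
This gives oxygen = 2*harvest_rate + 29.
Linear in harvest_rate, so extremes are at the endpoints: harvest_rate = -4 gives oxygen = 21; harvest_rate = 13 gives oxygen = 55.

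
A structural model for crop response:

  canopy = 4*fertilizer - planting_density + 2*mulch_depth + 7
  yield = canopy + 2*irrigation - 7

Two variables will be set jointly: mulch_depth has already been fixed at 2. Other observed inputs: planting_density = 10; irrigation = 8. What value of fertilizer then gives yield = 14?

With mulch_depth held at 2:
Substituting into the canopy equation gives canopy = 4*fertilizer + 1.
Substituting into the yield equation gives yield = 4*fertilizer + 10.
Solve 4*fertilizer + 10 = 14: fertilizer = (14 - 10) / 4 = 1.

fertilizer = 1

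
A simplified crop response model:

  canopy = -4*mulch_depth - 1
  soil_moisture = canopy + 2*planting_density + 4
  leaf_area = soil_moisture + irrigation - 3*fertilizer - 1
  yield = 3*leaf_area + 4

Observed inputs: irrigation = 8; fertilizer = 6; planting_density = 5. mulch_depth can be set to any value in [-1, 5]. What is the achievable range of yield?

Substituting into the soil_moisture equation gives soil_moisture = -4*mulch_depth + 13.
leaf_area becomes -4*mulch_depth + 2.
So yield = -12*mulch_depth + 10.
Linear in mulch_depth, so extremes are at the endpoints: mulch_depth = -1 gives yield = 22; mulch_depth = 5 gives yield = -50.

-50 to 22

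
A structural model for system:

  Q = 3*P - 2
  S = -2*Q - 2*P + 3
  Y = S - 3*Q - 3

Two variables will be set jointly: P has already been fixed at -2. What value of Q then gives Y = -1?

With P held at -2:
Intervening on Q fixes its value directly, overriding its dependence on P.
Substituting into the S equation gives S = -2*Q + 7.
Substituting into the Y equation gives Y = -5*Q + 4.
Solve -5*Q + 4 = -1: Q = (-1 - 4) / -5 = 1.

Q = 1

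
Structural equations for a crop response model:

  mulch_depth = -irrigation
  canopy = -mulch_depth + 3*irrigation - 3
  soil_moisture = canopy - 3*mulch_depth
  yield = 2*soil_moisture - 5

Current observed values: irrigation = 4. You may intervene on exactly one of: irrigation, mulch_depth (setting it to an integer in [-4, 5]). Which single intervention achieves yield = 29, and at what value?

set mulch_depth = -2

Intervening on irrigation: yield = 14*irrigation - 11. Reaching 29 requires irrigation = 20/7, not an integer.
Intervening on mulch_depth: with other inputs at their observed values, yield = -8*mulch_depth + 13. Solving for 29 gives mulch_depth = -2, within [-4, 5].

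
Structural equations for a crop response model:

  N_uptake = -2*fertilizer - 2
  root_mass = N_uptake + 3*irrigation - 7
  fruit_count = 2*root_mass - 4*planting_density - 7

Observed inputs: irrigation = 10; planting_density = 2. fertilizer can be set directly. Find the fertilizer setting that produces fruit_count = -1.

fertilizer = 7

Substituting into the root_mass equation gives root_mass = -2*fertilizer + 21.
So fruit_count = -4*fertilizer + 27.
Solve -4*fertilizer + 27 = -1: fertilizer = (-1 - 27) / -4 = 7.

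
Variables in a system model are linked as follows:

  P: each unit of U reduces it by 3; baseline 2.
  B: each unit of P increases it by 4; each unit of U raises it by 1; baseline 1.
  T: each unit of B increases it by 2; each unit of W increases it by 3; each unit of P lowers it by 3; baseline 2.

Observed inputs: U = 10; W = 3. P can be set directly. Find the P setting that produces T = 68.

Intervening on P fixes its value directly, overriding its dependence on U.
Substituting into the B equation gives B = 4*P + 11.
Substituting into the T equation gives T = 5*P + 33.
Solve 5*P + 33 = 68: P = (68 - 33) / 5 = 7.

P = 7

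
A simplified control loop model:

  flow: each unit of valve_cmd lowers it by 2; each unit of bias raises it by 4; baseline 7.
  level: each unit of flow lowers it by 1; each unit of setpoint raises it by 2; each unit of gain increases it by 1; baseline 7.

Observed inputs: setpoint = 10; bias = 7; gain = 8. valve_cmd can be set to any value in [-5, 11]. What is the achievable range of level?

-10 to 22

Substituting into the flow equation gives flow = -2*valve_cmd + 35.
Substituting into the level equation gives level = 2*valve_cmd.
Linear in valve_cmd, so extremes are at the endpoints: valve_cmd = -5 gives level = -10; valve_cmd = 11 gives level = 22.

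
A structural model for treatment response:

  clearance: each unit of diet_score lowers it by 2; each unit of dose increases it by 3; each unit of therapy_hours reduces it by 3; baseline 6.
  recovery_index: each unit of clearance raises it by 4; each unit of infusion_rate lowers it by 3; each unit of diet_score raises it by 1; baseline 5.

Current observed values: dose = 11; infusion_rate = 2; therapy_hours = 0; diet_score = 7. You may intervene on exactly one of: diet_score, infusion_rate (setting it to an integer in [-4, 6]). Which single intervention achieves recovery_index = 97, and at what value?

set infusion_rate = 5

Intervening on diet_score: recovery_index = -7*diet_score + 155. Reaching 97 requires diet_score = 58/7, not an integer.
Intervening on infusion_rate: with other inputs at their observed values, recovery_index = -3*infusion_rate + 112. Solving for 97 gives infusion_rate = 5, within [-4, 6].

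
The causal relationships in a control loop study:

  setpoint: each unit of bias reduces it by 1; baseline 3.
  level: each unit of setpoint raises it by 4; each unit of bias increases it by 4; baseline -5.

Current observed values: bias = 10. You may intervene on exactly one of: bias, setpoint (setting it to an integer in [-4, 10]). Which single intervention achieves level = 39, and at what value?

Intervening on bias: the paths from bias to level cancel (net effect zero), leaving level = 7; 39 is unreachable this way.
Intervening on setpoint: with other inputs at their observed values, level = 4*setpoint + 35. Solving for 39 gives setpoint = 1, within [-4, 10].

set setpoint = 1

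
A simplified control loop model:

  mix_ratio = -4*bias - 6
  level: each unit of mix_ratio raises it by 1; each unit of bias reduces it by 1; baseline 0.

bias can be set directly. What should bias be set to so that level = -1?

bias = -1

Substituting into the level equation gives level = -5*bias - 6.
Solve -5*bias - 6 = -1: bias = (-1 + 6) / -5 = -1.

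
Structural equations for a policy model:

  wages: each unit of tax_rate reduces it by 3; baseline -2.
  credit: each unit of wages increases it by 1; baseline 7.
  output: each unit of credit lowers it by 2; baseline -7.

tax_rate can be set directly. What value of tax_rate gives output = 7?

Substituting into the credit equation gives credit = -3*tax_rate + 5.
So output = 6*tax_rate - 17.
Solve 6*tax_rate - 17 = 7: tax_rate = (7 + 17) / 6 = 4.

tax_rate = 4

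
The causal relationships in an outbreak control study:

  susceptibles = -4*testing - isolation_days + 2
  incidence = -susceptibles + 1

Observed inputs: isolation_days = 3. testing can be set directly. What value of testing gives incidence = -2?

Substituting into the susceptibles equation gives susceptibles = -4*testing - 1.
Substituting into the incidence equation gives incidence = 4*testing + 2.
Solve 4*testing + 2 = -2: testing = (-2 - 2) / 4 = -1.

testing = -1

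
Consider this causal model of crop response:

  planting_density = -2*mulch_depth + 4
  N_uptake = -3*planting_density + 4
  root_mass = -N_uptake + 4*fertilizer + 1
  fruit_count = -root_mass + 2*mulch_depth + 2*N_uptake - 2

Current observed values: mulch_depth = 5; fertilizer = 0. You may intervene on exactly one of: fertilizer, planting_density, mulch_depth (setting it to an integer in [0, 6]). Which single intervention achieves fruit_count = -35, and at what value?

set planting_density = 6

Intervening on fertilizer: fruit_count = -4*fertilizer + 73. Reaching -35 requires fertilizer = 27, outside [0, 6].
Intervening on planting_density: with other inputs at their observed values, fruit_count = -9*planting_density + 19. Solving for -35 gives planting_density = 6, within [0, 6].
Intervening on mulch_depth: fruit_count = 20*mulch_depth - 27. Reaching -35 requires mulch_depth = -2/5, not an integer.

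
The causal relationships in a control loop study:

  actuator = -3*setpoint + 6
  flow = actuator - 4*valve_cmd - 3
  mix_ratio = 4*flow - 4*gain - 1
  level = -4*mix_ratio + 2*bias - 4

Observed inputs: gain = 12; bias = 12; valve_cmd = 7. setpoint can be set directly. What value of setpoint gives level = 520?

setpoint = -2

Substituting into the flow equation gives flow = -3*setpoint - 25.
Substituting into the mix_ratio equation gives mix_ratio = -12*setpoint - 149.
So level = 48*setpoint + 616.
Solve 48*setpoint + 616 = 520: setpoint = (520 - 616) / 48 = -2.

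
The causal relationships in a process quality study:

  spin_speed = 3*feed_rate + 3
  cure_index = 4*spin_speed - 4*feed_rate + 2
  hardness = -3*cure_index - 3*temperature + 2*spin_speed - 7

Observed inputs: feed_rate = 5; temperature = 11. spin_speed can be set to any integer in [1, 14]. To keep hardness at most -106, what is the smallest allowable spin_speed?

spin_speed = 12

Intervening on spin_speed fixes its value directly, overriding its dependence on feed_rate.
Substituting into the cure_index equation gives cure_index = 4*spin_speed - 18.
This gives hardness = -10*spin_speed + 14.
Require -10*spin_speed + 14 ≤ -106, so spin_speed ≥ 12.
The smallest integer in [1, 14] satisfying this is 12.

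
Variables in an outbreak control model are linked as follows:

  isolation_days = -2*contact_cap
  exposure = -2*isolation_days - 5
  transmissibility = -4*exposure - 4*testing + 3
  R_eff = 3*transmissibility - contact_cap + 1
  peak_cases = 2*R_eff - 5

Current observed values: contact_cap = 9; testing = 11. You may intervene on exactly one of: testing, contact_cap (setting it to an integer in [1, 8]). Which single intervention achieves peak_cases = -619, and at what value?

set contact_cap = 5

Intervening on testing: peak_cases = -24*testing - 747. Reaching -619 requires testing = -16/3, not an integer.
Intervening on contact_cap: with other inputs at their observed values, peak_cases = -98*contact_cap - 129. Solving for -619 gives contact_cap = 5, within [1, 8].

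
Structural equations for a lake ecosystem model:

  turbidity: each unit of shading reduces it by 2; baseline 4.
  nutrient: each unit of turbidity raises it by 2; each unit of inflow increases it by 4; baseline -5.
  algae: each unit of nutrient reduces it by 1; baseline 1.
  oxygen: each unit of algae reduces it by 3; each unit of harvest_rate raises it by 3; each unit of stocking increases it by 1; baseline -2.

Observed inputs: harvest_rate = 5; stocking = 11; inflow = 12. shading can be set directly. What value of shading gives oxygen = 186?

shading = -1

Substituting into the nutrient equation gives nutrient = -4*shading + 51.
So algae = 4*shading - 50.
Substituting into the oxygen equation gives oxygen = -12*shading + 174.
Solve -12*shading + 174 = 186: shading = (186 - 174) / -12 = -1.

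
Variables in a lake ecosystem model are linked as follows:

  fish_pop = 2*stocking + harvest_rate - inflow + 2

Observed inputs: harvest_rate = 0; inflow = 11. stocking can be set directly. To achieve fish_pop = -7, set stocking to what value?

stocking = 1

Substituting into the fish_pop equation gives fish_pop = 2*stocking - 9.
Solve 2*stocking - 9 = -7: stocking = (-7 + 9) / 2 = 1.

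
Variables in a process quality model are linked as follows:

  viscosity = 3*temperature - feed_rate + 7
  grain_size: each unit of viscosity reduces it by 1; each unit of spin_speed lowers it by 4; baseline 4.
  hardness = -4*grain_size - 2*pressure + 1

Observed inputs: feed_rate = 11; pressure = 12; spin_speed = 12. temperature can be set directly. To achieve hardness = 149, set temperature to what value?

Substituting into the viscosity equation gives viscosity = 3*temperature - 4.
Substituting into the grain_size equation gives grain_size = -3*temperature - 40.
Substituting into the hardness equation gives hardness = 12*temperature + 137.
Solve 12*temperature + 137 = 149: temperature = (149 - 137) / 12 = 1.

temperature = 1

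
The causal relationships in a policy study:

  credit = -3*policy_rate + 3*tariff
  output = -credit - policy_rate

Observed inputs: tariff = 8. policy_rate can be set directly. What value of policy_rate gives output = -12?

policy_rate = 6

Substituting into the credit equation gives credit = -3*policy_rate + 24.
output becomes 2*policy_rate - 24.
Solve 2*policy_rate - 24 = -12: policy_rate = (-12 + 24) / 2 = 6.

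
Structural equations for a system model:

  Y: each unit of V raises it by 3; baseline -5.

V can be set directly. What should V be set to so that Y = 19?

Solve 3*V - 5 = 19: V = (19 + 5) / 3 = 8.

V = 8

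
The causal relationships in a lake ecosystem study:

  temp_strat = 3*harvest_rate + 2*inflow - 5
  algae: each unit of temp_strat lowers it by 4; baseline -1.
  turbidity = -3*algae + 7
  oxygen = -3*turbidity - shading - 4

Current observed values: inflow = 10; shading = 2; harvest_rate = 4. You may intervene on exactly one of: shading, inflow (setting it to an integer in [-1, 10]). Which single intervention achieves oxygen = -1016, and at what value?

set shading = 10

Intervening on shading: with other inputs at their observed values, oxygen = -shading - 1006. Solving for -1016 gives shading = 10, within [-1, 10].
Intervening on inflow: oxygen = -72*inflow - 288. Reaching -1016 requires inflow = 91/9, not an integer.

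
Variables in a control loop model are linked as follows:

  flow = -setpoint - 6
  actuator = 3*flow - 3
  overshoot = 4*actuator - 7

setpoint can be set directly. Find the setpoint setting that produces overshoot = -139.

setpoint = 4

Substituting into the actuator equation gives actuator = -3*setpoint - 21.
This gives overshoot = -12*setpoint - 91.
Solve -12*setpoint - 91 = -139: setpoint = (-139 + 91) / -12 = 4.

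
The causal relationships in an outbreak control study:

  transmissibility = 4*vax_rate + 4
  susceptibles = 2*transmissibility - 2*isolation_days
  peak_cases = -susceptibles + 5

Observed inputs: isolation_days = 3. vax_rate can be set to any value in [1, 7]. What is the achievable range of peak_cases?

Substituting into the susceptibles equation gives susceptibles = 8*vax_rate + 2.
Substituting into the peak_cases equation gives peak_cases = -8*vax_rate + 3.
Linear in vax_rate, so extremes are at the endpoints: vax_rate = 1 gives peak_cases = -5; vax_rate = 7 gives peak_cases = -53.

-53 to -5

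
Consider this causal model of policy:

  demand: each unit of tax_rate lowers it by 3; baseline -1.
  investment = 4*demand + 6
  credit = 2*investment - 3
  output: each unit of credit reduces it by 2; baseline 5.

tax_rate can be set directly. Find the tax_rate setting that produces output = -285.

Substituting into the investment equation gives investment = -12*tax_rate + 2.
Substituting into the credit equation gives credit = -24*tax_rate + 1.
Substituting into the output equation gives output = 48*tax_rate + 3.
Solve 48*tax_rate + 3 = -285: tax_rate = (-285 - 3) / 48 = -6.

tax_rate = -6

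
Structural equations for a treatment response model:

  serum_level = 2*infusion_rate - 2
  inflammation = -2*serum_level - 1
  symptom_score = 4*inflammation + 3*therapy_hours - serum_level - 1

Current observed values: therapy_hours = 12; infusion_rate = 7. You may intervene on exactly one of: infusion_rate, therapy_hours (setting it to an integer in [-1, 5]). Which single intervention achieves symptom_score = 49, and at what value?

Intervening on infusion_rate: with other inputs at their observed values, symptom_score = -18*infusion_rate + 49. Solving for 49 gives infusion_rate = 0, within [-1, 5].
Intervening on therapy_hours: symptom_score = 3*therapy_hours - 113. Reaching 49 requires therapy_hours = 54, outside [-1, 5].

set infusion_rate = 0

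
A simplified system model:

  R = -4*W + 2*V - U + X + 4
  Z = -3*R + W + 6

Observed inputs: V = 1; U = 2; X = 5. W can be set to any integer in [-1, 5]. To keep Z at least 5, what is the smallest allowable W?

W = 2

Substituting into the R equation gives R = -4*W + 9.
Substituting into the Z equation gives Z = 13*W - 21.
Require 13*W - 21 ≥ 5, so W ≥ 2.
The smallest integer in [-1, 5] satisfying this is 2.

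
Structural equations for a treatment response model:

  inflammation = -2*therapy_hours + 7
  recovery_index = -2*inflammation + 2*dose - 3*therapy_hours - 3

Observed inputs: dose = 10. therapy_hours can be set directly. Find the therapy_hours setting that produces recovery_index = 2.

Substituting into the recovery_index equation gives recovery_index = therapy_hours + 3.
Solve therapy_hours + 3 = 2: therapy_hours = (2 - 3) / 1 = -1.

therapy_hours = -1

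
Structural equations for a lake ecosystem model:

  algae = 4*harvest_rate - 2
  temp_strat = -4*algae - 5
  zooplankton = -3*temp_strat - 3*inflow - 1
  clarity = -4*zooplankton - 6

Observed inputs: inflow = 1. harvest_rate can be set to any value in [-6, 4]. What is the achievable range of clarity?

-722 to 1198

Substituting into the temp_strat equation gives temp_strat = -16*harvest_rate + 3.
Substituting into the zooplankton equation gives zooplankton = 48*harvest_rate - 13.
So clarity = -192*harvest_rate + 46.
Linear in harvest_rate, so extremes are at the endpoints: harvest_rate = -6 gives clarity = 1198; harvest_rate = 4 gives clarity = -722.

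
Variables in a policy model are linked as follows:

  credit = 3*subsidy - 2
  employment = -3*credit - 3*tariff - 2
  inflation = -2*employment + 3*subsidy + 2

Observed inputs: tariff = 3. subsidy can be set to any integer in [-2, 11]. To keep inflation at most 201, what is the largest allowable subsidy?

Substituting into the employment equation gives employment = -9*subsidy - 5.
Substituting into the inflation equation gives inflation = 21*subsidy + 12.
Require 21*subsidy + 12 ≤ 201, so subsidy ≤ 9.
The largest integer in [-2, 11] satisfying this is 9.

subsidy = 9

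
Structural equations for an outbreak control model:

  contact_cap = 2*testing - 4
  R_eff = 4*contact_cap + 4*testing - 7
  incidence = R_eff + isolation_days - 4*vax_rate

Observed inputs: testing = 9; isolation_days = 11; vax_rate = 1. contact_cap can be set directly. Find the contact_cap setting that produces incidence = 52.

contact_cap = 4

Intervening on contact_cap fixes its value directly, overriding its dependence on testing.
Substituting into the R_eff equation gives R_eff = 4*contact_cap + 29.
This gives incidence = 4*contact_cap + 36.
Solve 4*contact_cap + 36 = 52: contact_cap = (52 - 36) / 4 = 4.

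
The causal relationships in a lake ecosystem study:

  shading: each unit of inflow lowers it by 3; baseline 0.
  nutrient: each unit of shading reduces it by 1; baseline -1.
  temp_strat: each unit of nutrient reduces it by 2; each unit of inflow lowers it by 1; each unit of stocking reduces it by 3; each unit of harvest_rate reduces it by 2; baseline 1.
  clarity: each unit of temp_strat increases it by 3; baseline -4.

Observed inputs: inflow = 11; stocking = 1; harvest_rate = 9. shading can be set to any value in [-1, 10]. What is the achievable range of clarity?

Intervening on shading fixes its value directly, overriding its dependence on inflow.
Substituting into the temp_strat equation gives temp_strat = 2*shading - 29.
Substituting into the clarity equation gives clarity = 6*shading - 91.
Linear in shading, so extremes are at the endpoints: shading = -1 gives clarity = -97; shading = 10 gives clarity = -31.

-97 to -31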